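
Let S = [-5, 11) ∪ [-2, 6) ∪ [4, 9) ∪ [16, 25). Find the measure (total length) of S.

25

Merged: [-5, 11), [16, 25).
Lengths: 16 + 9 = 25.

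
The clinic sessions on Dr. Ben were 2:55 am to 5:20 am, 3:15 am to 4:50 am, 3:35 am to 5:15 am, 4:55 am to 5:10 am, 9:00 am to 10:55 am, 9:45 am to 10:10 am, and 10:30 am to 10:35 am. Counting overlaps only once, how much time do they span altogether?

Merged: 2:55 am-5:20 am, 9:00 am-10:55 am.
Lengths: 2 h 25 min + 1 h 55 min = 4 h 20 min.

4 h 20 min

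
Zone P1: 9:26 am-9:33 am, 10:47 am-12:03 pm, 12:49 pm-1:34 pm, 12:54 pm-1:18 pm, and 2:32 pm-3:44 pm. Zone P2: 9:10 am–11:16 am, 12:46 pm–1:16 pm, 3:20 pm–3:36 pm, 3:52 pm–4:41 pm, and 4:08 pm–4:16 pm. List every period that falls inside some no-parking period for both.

First set merges to 9:26 am–9:33 am, 10:47 am–12:03 pm, 12:49 pm–1:34 pm, 2:32 pm–3:44 pm.
Second set merges to 9:10 am–11:16 am, 12:46 pm–1:16 pm, 3:20 pm–3:36 pm, 3:52 pm–4:41 pm.
9:26 am–9:33 am ∩ B → 9:26 am–9:33 am.
10:47 am–12:03 pm ∩ B → 10:47 am–11:16 am.
12:49 pm–1:34 pm ∩ B → 12:49 pm–1:16 pm.
2:32 pm–3:44 pm ∩ B → 3:20 pm–3:36 pm.

9:26 am–9:33 am, 10:47 am–11:16 am, 12:49 pm–1:16 pm, 3:20 pm–3:36 pm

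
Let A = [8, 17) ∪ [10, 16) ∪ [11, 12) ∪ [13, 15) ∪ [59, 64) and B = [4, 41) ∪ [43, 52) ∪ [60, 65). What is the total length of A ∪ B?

52

Merge the first list: [8, 17), [59, 64).
A ∪ B = [4, 41), [43, 52), [59, 65).
Total: 37 + 9 + 6 = 52.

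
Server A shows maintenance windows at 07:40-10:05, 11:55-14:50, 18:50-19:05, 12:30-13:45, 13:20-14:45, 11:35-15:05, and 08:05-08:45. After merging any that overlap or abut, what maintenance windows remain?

07:40-10:05, 11:35-15:05, 18:50-19:05

Sort by start: 07:40-10:05, 08:05-08:45, 11:35-15:05, 11:55-14:50, 12:30-13:45, 13:20-14:45, 18:50-19:05.
08:05-08:45 overlaps/touches 07:40-10:05 → extend to 07:40-10:05.
11:35-15:05 is disjoint → start new block.
11:55-14:50 overlaps/touches 11:35-15:05 → extend to 11:35-15:05.
12:30-13:45 overlaps/touches 11:35-15:05 → extend to 11:35-15:05.
13:20-14:45 overlaps/touches 11:35-15:05 → extend to 11:35-15:05.
18:50-19:05 is disjoint → start new block.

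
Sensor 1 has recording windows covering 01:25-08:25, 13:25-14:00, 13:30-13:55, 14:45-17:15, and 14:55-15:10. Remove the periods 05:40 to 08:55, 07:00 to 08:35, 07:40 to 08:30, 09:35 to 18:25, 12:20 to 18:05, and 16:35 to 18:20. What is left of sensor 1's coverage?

01:25-05:40

Merge the first list: 01:25-08:25, 13:25-14:00, 14:45-17:15.
Merge the second list: 05:40-08:55, 09:35-18:25.
01:25-08:25 \ B = 01:25-05:40.
13:25-14:00: entirely removed.
14:45-17:15: entirely removed.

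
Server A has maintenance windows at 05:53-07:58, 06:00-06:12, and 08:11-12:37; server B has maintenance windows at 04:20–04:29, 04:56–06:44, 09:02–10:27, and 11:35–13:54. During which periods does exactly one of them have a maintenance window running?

First set merges to 05:53–07:58, 08:11–12:37.
A \ B = 06:44–07:58, 08:11–09:02, 10:27–11:35.
B \ A = 04:20–04:29, 04:56–05:53, 12:37–13:54.
Union of the two gives the symmetric difference.

04:20–04:29, 04:56–05:53, 06:44–07:58, 08:11–09:02, 10:27–11:35, 12:37–13:54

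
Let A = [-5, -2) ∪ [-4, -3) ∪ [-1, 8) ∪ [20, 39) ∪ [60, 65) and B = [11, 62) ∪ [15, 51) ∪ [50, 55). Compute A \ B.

[-5, -2) ∪ [-1, 8) ∪ [62, 65)

Merge the first list: [-5, -2), [-1, 8), [20, 39), [60, 65).
Merge the second list: [11, 62).
[-5, -2) is untouched.
[-1, 8) is untouched.
[20, 39) lies entirely inside B → drops out.
[60, 65) with B removed leaves [62, 65).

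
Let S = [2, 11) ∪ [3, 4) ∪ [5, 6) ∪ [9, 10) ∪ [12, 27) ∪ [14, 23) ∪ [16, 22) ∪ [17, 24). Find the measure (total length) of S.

24

Merged: [2, 11), [12, 27).
Lengths: 9 + 15 = 24.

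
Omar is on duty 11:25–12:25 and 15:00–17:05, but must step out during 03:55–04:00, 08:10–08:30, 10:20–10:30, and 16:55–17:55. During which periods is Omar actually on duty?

11:25-12:25, 15:00-16:55

11:25-12:25: no B overlap → unchanged.
15:00-17:05 minus B → 15:00-16:55.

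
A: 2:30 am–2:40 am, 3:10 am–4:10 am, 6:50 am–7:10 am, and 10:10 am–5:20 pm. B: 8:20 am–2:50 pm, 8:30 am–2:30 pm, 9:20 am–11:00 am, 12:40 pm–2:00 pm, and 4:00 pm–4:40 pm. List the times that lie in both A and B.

Merge the second list: 8:20 am–2:50 pm, 4:00 pm–4:40 pm.
2:30 am–2:40 am: no overlap with the second set.
3:10 am–4:10 am: no overlap with the second set.
6:50 am–7:10 am: no overlap with the second set.
10:10 am–5:20 pm meets the second set on 10:10 am–2:50 pm, 4:00 pm–4:40 pm.

10:10 am–2:50 pm, 4:00 pm–4:40 pm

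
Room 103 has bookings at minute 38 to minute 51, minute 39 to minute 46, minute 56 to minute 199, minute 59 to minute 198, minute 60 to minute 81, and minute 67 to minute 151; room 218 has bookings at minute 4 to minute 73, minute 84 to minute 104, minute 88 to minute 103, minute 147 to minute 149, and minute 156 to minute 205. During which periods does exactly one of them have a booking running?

minute 4 to minute 38, minute 51 to minute 56, minute 73 to minute 84, minute 104 to minute 147, minute 149 to minute 156, minute 199 to minute 205

First set merges to minute 38 to minute 51, minute 56 to minute 199.
Second set merges to minute 4 to minute 73, minute 84 to minute 104, minute 147 to minute 149, minute 156 to minute 205.
Only in the first: minute 73 to minute 84, minute 104 to minute 147, minute 149 to minute 156.
Only in the second: minute 4 to minute 38, minute 51 to minute 56, minute 199 to minute 205.
Together these are the periods covered by exactly one.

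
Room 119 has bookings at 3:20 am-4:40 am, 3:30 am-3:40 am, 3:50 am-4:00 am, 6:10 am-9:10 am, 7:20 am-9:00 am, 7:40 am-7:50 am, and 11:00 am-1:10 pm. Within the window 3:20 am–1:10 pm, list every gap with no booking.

The merged coverage is 3:20 am–4:40 am, 6:10 am–9:10 am, 11:00 am–1:10 pm.
Uncovered inside 3:20 am–1:10 pm: 4:40 am–6:10 am, 9:10 am–11:00 am.

4:40 am–6:10 am, 9:10 am–11:00 am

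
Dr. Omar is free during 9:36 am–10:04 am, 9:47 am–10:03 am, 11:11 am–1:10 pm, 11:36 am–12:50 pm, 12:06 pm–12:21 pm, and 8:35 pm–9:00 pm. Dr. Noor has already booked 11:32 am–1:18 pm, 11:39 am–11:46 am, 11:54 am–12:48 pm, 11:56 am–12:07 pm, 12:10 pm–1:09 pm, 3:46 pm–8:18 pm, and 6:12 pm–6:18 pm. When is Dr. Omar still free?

9:36 am–10:04 am, 11:11 am–11:32 am, 8:35 pm–9:00 pm

Merge the first list: 9:36 am–10:04 am, 11:11 am–1:10 pm, 8:35 pm–9:00 pm.
Merge the second list: 11:32 am–1:18 pm, 3:46 pm–8:18 pm.
9:36 am–10:04 am is untouched.
11:11 am–1:10 pm with B removed leaves 11:11 am–11:32 am.
8:35 pm–9:00 pm is untouched.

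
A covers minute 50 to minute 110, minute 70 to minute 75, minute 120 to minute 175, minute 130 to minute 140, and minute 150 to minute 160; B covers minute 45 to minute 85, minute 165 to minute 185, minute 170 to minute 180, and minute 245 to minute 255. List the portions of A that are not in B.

Merge the first list: minute 50 to minute 110, minute 120 to minute 175.
Merge the second list: minute 45 to minute 85, minute 165 to minute 185, minute 245 to minute 255.
minute 50 to minute 110 with B removed leaves minute 85 to minute 110.
minute 120 to minute 175 with B removed leaves minute 120 to minute 165.

minute 85 to minute 110, minute 120 to minute 165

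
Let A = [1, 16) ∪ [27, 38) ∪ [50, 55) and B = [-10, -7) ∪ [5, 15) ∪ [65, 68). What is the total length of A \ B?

21

A \ B = [1, 5), [15, 16), [27, 38), [50, 55).
Total: 4 + 1 + 11 + 5 = 21.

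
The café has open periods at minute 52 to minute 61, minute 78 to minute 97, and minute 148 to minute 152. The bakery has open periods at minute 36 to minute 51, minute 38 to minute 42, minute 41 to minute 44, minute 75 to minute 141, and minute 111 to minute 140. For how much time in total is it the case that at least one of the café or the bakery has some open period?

Merge the second list: minute 36 to minute 51, minute 75 to minute 141.
A ∪ B = minute 36 to minute 51, minute 52 to minute 61, minute 75 to minute 141, minute 148 to minute 152.
Total: 15 minutes + 9 minutes + 66 minutes + 4 minutes = 94 minutes.

94 minutes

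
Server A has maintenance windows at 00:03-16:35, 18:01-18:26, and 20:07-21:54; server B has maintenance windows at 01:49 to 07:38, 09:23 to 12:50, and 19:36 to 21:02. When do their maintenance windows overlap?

00:03–16:35 ∩ B → 01:49–07:38, 09:23–12:50.
18:01–18:26 meets no B interval.
20:07–21:54 ∩ B → 20:07–21:02.

01:49–07:38, 09:23–12:50, 20:07–21:02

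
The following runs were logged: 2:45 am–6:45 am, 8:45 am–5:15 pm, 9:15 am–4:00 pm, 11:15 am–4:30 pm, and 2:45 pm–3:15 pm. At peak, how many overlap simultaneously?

Walk the sorted start/end points keeping a running depth.
The depth first hits 4 at 2:45 pm.

4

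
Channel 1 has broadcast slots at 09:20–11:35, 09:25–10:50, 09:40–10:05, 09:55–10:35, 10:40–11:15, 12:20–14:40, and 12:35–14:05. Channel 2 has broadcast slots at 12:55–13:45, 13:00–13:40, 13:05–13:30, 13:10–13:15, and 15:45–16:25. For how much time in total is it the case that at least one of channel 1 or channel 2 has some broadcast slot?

First set merges to 09:20–11:35, 12:20–14:40.
Second set merges to 12:55–13:45, 15:45–16:25.
A ∪ B = 09:20–11:35, 12:20–14:40, 15:45–16:25.
Total: 2 h 15 min + 2 h 20 min + 40 min = 5 h 15 min.

5 h 15 min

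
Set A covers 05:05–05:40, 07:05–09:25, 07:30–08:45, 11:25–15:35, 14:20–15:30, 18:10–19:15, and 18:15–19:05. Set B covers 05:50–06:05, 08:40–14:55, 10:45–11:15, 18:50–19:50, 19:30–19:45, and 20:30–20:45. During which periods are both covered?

08:40-09:25, 11:25-14:55, 18:50-19:15

A, merged: 05:05-05:40, 07:05-09:25, 11:25-15:35, 18:10-19:15.
B, merged: 05:50-06:05, 08:40-14:55, 18:50-19:50, 20:30-20:45.
05:05-05:40 meets no B interval.
07:05-09:25 ∩ B → 08:40-09:25.
11:25-15:35 ∩ B → 11:25-14:55.
18:10-19:15 ∩ B → 18:50-19:15.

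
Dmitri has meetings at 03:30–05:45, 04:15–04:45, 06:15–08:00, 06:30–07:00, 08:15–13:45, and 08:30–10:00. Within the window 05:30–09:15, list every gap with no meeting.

Covered (merged): 03:30-05:45, 06:15-08:00, 08:15-13:45.
Complement within 05:30-09:15: 05:45-06:15, 08:00-08:15.

05:45-06:15, 08:00-08:15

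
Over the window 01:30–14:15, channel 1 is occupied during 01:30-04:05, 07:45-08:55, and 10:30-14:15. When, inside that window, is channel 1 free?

Covered (merged): 01:30-04:05, 07:45-08:55, 10:30-14:15.
Gaps within 01:30-14:15: 04:05-07:45, 08:55-10:30.

04:05-07:45, 08:55-10:30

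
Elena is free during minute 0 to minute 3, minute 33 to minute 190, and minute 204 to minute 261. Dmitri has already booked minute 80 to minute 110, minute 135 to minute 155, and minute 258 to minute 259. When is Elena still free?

minute 0 to minute 3, minute 33 to minute 80, minute 110 to minute 135, minute 155 to minute 190, minute 204 to minute 258, minute 259 to minute 261

minute 0 to minute 3 is untouched.
minute 33 to minute 190 with B removed leaves minute 33 to minute 80, minute 110 to minute 135, minute 155 to minute 190.
minute 204 to minute 261 with B removed leaves minute 204 to minute 258, minute 259 to minute 261.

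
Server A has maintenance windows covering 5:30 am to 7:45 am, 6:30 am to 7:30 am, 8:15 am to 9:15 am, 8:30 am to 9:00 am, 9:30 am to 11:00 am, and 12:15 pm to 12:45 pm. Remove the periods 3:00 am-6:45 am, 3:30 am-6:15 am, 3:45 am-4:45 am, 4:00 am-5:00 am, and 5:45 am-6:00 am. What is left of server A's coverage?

6:45 am-7:45 am, 8:15 am-9:15 am, 9:30 am-11:00 am, 12:15 pm-12:45 pm

A, merged: 5:30 am-7:45 am, 8:15 am-9:15 am, 9:30 am-11:00 am, 12:15 pm-12:45 pm.
B, merged: 3:00 am-6:45 am.
5:30 am-7:45 am with B removed leaves 6:45 am-7:45 am.
8:15 am-9:15 am is untouched.
9:30 am-11:00 am is untouched.
12:15 pm-12:45 pm is untouched.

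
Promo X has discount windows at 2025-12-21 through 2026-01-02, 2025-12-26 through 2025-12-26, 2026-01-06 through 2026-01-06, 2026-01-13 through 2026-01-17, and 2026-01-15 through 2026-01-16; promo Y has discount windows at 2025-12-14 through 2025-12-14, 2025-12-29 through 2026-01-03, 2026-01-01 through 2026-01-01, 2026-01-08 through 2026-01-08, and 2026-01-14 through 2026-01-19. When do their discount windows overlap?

2025-12-29 through 2026-01-02, 2026-01-14 through 2026-01-17

A, merged: 2025-12-21 through 2026-01-02, 2026-01-06 through 2026-01-06, 2026-01-13 through 2026-01-17.
B, merged: 2025-12-14 through 2025-12-14, 2025-12-29 through 2026-01-03, 2026-01-08 through 2026-01-08, 2026-01-14 through 2026-01-19.
2025-12-21 through 2026-01-02 overlaps B on 2025-12-29 through 2026-01-02.
2026-01-06 through 2026-01-06 falls entirely outside B.
2026-01-13 through 2026-01-17 overlaps B on 2026-01-14 through 2026-01-17.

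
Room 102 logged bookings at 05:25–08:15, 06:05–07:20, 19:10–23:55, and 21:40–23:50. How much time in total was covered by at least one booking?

Merged: 05:25-08:15, 19:10-23:55.
Lengths: 2 h 50 min + 4 h 45 min = 7 h 35 min.

7 h 35 min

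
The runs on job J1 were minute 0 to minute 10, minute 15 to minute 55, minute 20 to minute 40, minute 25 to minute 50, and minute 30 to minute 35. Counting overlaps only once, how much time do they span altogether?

Merged: minute 0 to minute 10, minute 15 to minute 55.
Lengths: 10 minutes + 40 minutes = 50 minutes.

50 minutes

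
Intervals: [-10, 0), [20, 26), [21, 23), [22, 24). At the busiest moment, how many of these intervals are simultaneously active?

3

At 22, 3 of the intervals are simultaneously active.
No point has more.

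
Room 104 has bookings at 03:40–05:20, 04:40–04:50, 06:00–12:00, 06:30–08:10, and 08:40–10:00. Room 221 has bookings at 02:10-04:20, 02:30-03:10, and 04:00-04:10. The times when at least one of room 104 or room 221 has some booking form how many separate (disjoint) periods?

2

A, merged: 03:40–05:20, 06:00–12:00.
B, merged: 02:10–04:20.
A ∪ B = 02:10–05:20, 06:00–12:00.
That is 2 disjoint pieces.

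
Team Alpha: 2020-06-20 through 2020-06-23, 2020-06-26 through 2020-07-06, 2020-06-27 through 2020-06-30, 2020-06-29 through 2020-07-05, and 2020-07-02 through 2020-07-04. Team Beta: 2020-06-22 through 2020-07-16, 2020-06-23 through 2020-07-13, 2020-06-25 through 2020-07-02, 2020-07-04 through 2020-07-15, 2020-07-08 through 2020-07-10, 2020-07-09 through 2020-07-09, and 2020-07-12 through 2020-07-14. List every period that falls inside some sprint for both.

2020-06-22 through 2020-06-23, 2020-06-26 through 2020-07-06

First set merges to 2020-06-20 through 2020-06-23, 2020-06-26 through 2020-07-06.
Second set merges to 2020-06-22 through 2020-07-16.
2020-06-20 through 2020-06-23 meets the second set on 2020-06-22 through 2020-06-23.
2020-06-26 through 2020-07-06 meets the second set on 2020-06-26 through 2020-07-06.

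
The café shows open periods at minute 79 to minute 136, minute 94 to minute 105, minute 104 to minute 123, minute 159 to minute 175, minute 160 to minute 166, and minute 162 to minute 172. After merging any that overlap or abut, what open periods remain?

minute 94 to minute 105 overlaps/touches minute 79 to minute 136 → extend to minute 79 to minute 136.
minute 104 to minute 123 overlaps/touches minute 79 to minute 136 → extend to minute 79 to minute 136.
minute 159 to minute 175 is disjoint → start new block.
minute 160 to minute 166 overlaps/touches minute 159 to minute 175 → extend to minute 159 to minute 175.
minute 162 to minute 172 overlaps/touches minute 159 to minute 175 → extend to minute 159 to minute 175.

minute 79 to minute 136, minute 159 to minute 175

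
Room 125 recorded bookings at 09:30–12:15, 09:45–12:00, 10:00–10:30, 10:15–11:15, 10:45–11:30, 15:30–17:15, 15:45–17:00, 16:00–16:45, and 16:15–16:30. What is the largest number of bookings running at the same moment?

4

Sweep endpoints in order; track running count of active intervals.
Peak of 4 reached at 10:15.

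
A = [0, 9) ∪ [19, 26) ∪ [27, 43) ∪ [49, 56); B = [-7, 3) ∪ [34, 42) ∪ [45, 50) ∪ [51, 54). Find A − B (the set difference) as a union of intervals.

[0, 9) \ B = [3, 9).
[19, 26): nothing removed.
[27, 43) \ B = [27, 34), [42, 43).
[49, 56) \ B = [50, 51), [54, 56).

[3, 9) ∪ [19, 26) ∪ [27, 34) ∪ [42, 43) ∪ [50, 51) ∪ [54, 56)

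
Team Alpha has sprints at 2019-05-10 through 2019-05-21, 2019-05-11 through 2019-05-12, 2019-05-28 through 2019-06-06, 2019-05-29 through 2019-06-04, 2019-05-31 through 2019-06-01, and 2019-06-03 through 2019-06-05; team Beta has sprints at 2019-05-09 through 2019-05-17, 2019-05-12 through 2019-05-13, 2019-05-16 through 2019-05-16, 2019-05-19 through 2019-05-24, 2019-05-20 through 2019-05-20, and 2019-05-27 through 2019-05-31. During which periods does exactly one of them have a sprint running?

2019-05-09 through 2019-05-09, 2019-05-18 through 2019-05-18, 2019-05-22 through 2019-05-24, 2019-05-27 through 2019-05-27, 2019-06-01 through 2019-06-06

First set merges to 2019-05-10 through 2019-05-21, 2019-05-28 through 2019-06-06.
Second set merges to 2019-05-09 through 2019-05-17, 2019-05-19 through 2019-05-24, 2019-05-27 through 2019-05-31.
A \ B = 2019-05-18 through 2019-05-18, 2019-06-01 through 2019-06-06.
B \ A = 2019-05-09 through 2019-05-09, 2019-05-22 through 2019-05-24, 2019-05-27 through 2019-05-27.
Union of the two gives the symmetric difference.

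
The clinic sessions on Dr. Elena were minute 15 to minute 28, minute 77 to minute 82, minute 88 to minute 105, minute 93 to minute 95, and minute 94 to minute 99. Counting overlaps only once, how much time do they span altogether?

Merged: minute 15 to minute 28, minute 77 to minute 82, minute 88 to minute 105.
Lengths: 13 minutes + 5 minutes + 17 minutes = 35 minutes.

35 minutes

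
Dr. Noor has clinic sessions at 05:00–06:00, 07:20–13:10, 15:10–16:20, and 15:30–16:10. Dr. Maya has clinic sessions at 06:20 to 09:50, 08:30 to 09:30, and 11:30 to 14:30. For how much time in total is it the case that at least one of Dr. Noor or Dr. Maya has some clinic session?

10 h 20 min

First set merges to 05:00–06:00, 07:20–13:10, 15:10–16:20.
Second set merges to 06:20–09:50, 11:30–14:30.
A ∪ B = 05:00–06:00, 06:20–14:30, 15:10–16:20.
Total: 1 h + 8 h 10 min + 1 h 10 min = 10 h 20 min.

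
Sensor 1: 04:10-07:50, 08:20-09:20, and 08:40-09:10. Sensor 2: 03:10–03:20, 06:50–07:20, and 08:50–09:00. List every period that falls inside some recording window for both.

First set merges to 04:10-07:50, 08:20-09:20.
04:10-07:50 overlaps B on 06:50-07:20.
08:20-09:20 overlaps B on 08:50-09:00.

06:50-07:20, 08:50-09:00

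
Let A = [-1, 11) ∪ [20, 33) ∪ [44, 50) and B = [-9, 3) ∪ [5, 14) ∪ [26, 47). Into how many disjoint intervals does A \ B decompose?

A \ B = [3, 5), [20, 26), [47, 50).
That is 3 disjoint pieces.

3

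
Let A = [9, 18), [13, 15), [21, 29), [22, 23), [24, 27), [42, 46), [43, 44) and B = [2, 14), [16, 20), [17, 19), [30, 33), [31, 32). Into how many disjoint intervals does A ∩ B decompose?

2

First set merges to [9, 18), [21, 29), [42, 46).
Second set merges to [2, 14), [16, 20), [30, 33).
A ∩ B = [9, 14), [16, 18).
That is 2 disjoint pieces.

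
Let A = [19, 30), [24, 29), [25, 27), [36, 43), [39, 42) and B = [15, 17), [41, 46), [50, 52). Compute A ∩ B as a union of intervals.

First set merges to [19, 30), [36, 43).
[19, 30) falls entirely outside B.
[36, 43) overlaps B on [41, 43).

[41, 43)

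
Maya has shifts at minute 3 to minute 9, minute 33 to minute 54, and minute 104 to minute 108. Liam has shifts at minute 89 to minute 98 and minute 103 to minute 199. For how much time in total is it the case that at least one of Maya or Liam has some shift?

A ∪ B = minute 3 to minute 9, minute 33 to minute 54, minute 89 to minute 98, minute 103 to minute 199.
Total: 6 minutes + 21 minutes + 9 minutes + 96 minutes = 132 minutes.

132 minutes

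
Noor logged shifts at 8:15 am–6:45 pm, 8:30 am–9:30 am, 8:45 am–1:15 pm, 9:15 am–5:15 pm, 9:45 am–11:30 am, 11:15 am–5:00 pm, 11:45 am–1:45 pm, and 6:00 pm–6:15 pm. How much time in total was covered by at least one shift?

10 h 30 min

Merged: 8:15 am-6:45 pm.
Length: 10 h 30 min.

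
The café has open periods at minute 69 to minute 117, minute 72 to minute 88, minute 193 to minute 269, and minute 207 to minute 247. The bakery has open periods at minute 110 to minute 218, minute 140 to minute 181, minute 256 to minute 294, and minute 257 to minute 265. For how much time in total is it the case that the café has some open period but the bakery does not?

79 minutes

First set merges to minute 69 to minute 117, minute 193 to minute 269.
Second set merges to minute 110 to minute 218, minute 256 to minute 294.
A \ B = minute 69 to minute 110, minute 218 to minute 256.
Total: 41 minutes + 38 minutes = 79 minutes.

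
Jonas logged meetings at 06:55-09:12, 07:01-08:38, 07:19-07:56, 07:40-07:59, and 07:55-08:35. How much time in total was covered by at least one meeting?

2 h 17 min

Merged: 06:55-09:12.
Length: 2 h 17 min.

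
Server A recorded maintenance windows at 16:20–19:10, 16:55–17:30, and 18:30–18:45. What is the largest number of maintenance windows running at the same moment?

Walk the sorted start/end points keeping a running depth.
The depth first hits 2 at 16:55.

2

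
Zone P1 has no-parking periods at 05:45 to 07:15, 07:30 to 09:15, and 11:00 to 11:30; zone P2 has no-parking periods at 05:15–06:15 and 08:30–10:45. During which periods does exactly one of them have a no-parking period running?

05:15–05:45, 06:15–07:15, 07:30–08:30, 09:15–10:45, 11:00–11:30

A but not B: 06:15–07:15, 07:30–08:30, 11:00–11:30.
B but not A: 05:15–05:45, 09:15–10:45.
Combining gives A △ B.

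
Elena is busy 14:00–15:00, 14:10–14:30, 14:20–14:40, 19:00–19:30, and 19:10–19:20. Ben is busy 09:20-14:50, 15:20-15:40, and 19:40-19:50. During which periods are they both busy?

14:00–14:50

Merge the first list: 14:00–15:00, 19:00–19:30.
14:00–15:00 meets the second set on 14:00–14:50.
19:00–19:30: no overlap with the second set.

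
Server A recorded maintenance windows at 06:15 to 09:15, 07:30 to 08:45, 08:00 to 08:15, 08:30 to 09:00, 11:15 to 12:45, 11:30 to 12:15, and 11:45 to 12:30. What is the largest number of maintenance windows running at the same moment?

3

Walk the sorted start/end points keeping a running depth.
The depth first hits 3 at 08:00.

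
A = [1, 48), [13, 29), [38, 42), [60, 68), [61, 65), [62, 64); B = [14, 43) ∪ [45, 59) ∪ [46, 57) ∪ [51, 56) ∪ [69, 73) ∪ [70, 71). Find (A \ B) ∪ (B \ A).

[1, 14) ∪ [43, 45) ∪ [48, 59) ∪ [60, 68) ∪ [69, 73)

Merge the first list: [1, 48), [60, 68).
Merge the second list: [14, 43), [45, 59), [69, 73).
Only in the first: [1, 14), [43, 45), [60, 68).
Only in the second: [48, 59), [69, 73).
Together these are the periods covered by exactly one.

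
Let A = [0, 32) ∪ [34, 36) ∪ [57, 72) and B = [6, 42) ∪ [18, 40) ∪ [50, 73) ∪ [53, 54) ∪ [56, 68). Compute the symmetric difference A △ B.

Merge the second list: [6, 42), [50, 73).
Only in the first: [0, 6).
Only in the second: [32, 34), [36, 42), [50, 57), [72, 73).
Together these are the periods covered by exactly one.

[0, 6) ∪ [32, 34) ∪ [36, 42) ∪ [50, 57) ∪ [72, 73)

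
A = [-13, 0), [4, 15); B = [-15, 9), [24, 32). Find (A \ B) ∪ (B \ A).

[-15, -13) ∪ [0, 4) ∪ [9, 15) ∪ [24, 32)

A \ B = [9, 15).
B \ A = [-15, -13), [0, 4), [24, 32).
Union of the two gives the symmetric difference.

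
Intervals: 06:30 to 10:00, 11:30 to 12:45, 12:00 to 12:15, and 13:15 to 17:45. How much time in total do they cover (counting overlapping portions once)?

Merged: 06:30–10:00, 11:30–12:45, 13:15–17:45.
Lengths: 3 h 30 min + 1 h 15 min + 4 h 30 min = 9 h 15 min.

9 h 15 min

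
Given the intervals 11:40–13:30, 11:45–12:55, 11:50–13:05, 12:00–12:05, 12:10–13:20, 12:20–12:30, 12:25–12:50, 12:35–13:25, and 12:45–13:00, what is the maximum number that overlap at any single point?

7

Sweep endpoints in order; track running count of active intervals.
Peak of 7 reached at 12:45.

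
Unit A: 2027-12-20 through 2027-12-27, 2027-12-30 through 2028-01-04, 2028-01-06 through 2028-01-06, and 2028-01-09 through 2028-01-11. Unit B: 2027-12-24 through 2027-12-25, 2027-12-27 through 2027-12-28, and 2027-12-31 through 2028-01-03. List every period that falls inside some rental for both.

2027-12-20 through 2027-12-27 ∩ B → 2027-12-24 through 2027-12-25, 2027-12-27 through 2027-12-27.
2027-12-30 through 2028-01-04 ∩ B → 2027-12-31 through 2028-01-03.
2028-01-06 through 2028-01-06 meets no B interval.
2028-01-09 through 2028-01-11 meets no B interval.

2027-12-24 through 2027-12-25, 2027-12-27 through 2027-12-27, 2027-12-31 through 2028-01-03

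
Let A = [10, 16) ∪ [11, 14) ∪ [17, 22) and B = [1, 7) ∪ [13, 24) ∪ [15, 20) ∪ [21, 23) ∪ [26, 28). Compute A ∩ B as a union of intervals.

[13, 16) ∪ [17, 22)

Merge the first list: [10, 16), [17, 22).
Merge the second list: [1, 7), [13, 24), [26, 28).
[10, 16) meets the second set on [13, 16).
[17, 22) meets the second set on [17, 22).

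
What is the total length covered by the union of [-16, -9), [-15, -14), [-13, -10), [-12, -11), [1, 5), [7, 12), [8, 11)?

Merged: [-16, -9), [1, 5), [7, 12).
Lengths: 7 + 4 + 5 = 16.

16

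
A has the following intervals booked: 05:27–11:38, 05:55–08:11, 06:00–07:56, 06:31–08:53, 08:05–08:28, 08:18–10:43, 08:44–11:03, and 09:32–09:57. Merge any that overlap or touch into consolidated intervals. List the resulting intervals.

05:27–11:38

05:55–08:11 overlaps/touches 05:27–11:38 → extend to 05:27–11:38.
06:00–07:56 overlaps/touches 05:27–11:38 → extend to 05:27–11:38.
06:31–08:53 overlaps/touches 05:27–11:38 → extend to 05:27–11:38.
08:05–08:28 overlaps/touches 05:27–11:38 → extend to 05:27–11:38.
08:18–10:43 overlaps/touches 05:27–11:38 → extend to 05:27–11:38.
08:44–11:03 overlaps/touches 05:27–11:38 → extend to 05:27–11:38.
09:32–09:57 overlaps/touches 05:27–11:38 → extend to 05:27–11:38.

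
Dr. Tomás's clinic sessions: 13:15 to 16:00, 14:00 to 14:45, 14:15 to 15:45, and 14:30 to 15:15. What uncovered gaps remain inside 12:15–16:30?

After merging, the occupied span is 13:15–16:00.
Gaps within 12:15–16:30: 12:15–13:15, 16:00–16:30.

12:15–13:15, 16:00–16:30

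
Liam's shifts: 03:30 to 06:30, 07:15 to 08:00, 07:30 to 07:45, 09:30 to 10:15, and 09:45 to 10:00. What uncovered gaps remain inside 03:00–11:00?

Covered (merged): 03:30-06:30, 07:15-08:00, 09:30-10:15.
Gaps within 03:00-11:00: 03:00-03:30, 06:30-07:15, 08:00-09:30, 10:15-11:00.

03:00-03:30, 06:30-07:15, 08:00-09:30, 10:15-11:00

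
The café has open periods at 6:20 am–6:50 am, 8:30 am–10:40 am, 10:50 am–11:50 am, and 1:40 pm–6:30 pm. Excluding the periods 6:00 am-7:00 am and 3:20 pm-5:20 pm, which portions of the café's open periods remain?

8:30 am-10:40 am, 10:50 am-11:50 am, 1:40 pm-3:20 pm, 5:20 pm-6:30 pm

6:20 am-6:50 am: entirely removed.
8:30 am-10:40 am: nothing removed.
10:50 am-11:50 am: nothing removed.
1:40 pm-6:30 pm \ B = 1:40 pm-3:20 pm, 5:20 pm-6:30 pm.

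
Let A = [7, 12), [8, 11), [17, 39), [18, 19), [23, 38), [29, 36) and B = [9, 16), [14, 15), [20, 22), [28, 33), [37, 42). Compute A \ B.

A, merged: [7, 12), [17, 39).
B, merged: [9, 16), [20, 22), [28, 33), [37, 42).
[7, 12) minus B → [7, 9).
[17, 39) minus B → [17, 20), [22, 28), [33, 37).

[7, 9) ∪ [17, 20) ∪ [22, 28) ∪ [33, 37)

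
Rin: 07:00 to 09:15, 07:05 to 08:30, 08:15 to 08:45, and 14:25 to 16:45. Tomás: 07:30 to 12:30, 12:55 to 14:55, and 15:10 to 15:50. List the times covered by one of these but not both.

Merge the first list: 07:00–09:15, 14:25–16:45.
Only in the first: 07:00–07:30, 14:55–15:10, 15:50–16:45.
Only in the second: 09:15–12:30, 12:55–14:25.
Together these are the periods covered by exactly one.

07:00–07:30, 09:15–12:30, 12:55–14:25, 14:55–15:10, 15:50–16:45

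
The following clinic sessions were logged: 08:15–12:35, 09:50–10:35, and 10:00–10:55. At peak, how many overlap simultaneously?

3

At 10:00, 3 of the intervals are simultaneously active.
No point has more.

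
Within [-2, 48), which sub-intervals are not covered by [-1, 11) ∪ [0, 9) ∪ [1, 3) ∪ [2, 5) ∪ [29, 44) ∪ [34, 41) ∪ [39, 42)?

Covered (merged): [-1, 11), [29, 44).
Uncovered inside [-2, 48): [-2, -1), [11, 29), [44, 48).

[-2, -1) ∪ [11, 29) ∪ [44, 48)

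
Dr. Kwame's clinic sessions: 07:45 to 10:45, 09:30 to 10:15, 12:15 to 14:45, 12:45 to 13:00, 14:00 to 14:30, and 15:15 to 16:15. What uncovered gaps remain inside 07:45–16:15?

After merging, the occupied span is 07:45–10:45, 12:15–14:45, 15:15–16:15.
Complement within 07:45–16:15: 10:45–12:15, 14:45–15:15.

10:45–12:15, 14:45–15:15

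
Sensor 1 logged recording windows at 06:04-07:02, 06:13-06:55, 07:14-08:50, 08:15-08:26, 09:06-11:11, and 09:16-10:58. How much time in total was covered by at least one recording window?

4 h 39 min

Merged: 06:04–07:02, 07:14–08:50, 09:06–11:11.
Lengths: 58 min + 1 h 36 min + 2 h 5 min = 4 h 39 min.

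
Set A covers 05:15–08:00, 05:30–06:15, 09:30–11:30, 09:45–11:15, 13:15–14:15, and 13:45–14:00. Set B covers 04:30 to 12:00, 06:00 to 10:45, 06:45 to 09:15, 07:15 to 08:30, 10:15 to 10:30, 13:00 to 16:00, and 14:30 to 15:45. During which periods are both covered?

05:15–08:00, 09:30–11:30, 13:15–14:15

A, merged: 05:15–08:00, 09:30–11:30, 13:15–14:15.
B, merged: 04:30–12:00, 13:00–16:00.
05:15–08:00 overlaps B on 05:15–08:00.
09:30–11:30 overlaps B on 09:30–11:30.
13:15–14:15 overlaps B on 13:15–14:15.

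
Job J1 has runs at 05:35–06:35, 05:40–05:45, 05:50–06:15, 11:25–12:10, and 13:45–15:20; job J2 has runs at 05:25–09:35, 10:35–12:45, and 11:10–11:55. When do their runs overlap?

05:35-06:35, 11:25-12:10

A, merged: 05:35-06:35, 11:25-12:10, 13:45-15:20.
B, merged: 05:25-09:35, 10:35-12:45.
05:35-06:35 ∩ B → 05:35-06:35.
11:25-12:10 ∩ B → 11:25-12:10.
13:45-15:20 meets no B interval.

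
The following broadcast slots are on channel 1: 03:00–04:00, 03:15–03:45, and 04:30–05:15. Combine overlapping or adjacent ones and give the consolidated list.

03:15–03:45 overlaps/touches 03:00–04:00 → extend to 03:00–04:00.
04:30–05:15 is disjoint → start new block.

03:00–04:00, 04:30–05:15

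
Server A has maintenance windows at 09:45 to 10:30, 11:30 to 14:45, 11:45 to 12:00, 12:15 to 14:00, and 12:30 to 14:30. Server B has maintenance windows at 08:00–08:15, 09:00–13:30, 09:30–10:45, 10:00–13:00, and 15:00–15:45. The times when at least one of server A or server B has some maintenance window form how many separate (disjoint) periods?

3

Merge the first list: 09:45–10:30, 11:30–14:45.
Merge the second list: 08:00–08:15, 09:00–13:30, 15:00–15:45.
A ∪ B = 08:00–08:15, 09:00–14:45, 15:00–15:45.
That is 3 disjoint pieces.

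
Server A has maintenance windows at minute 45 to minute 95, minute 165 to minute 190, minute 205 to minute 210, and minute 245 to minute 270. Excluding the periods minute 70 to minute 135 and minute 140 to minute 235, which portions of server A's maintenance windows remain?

minute 45 to minute 70, minute 245 to minute 270

minute 45 to minute 95 minus B → minute 45 to minute 70.
minute 165 to minute 190: fully covered by B → removed.
minute 205 to minute 210: fully covered by B → removed.
minute 245 to minute 270: no B overlap → unchanged.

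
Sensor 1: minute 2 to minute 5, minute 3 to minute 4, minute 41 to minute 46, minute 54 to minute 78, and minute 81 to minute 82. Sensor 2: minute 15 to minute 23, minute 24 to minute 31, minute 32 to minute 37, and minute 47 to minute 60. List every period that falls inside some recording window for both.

minute 54 to minute 60

First set merges to minute 2 to minute 5, minute 41 to minute 46, minute 54 to minute 78, minute 81 to minute 82.
minute 2 to minute 5: no overlap with the second set.
minute 41 to minute 46: no overlap with the second set.
minute 54 to minute 78 meets the second set on minute 54 to minute 60.
minute 81 to minute 82: no overlap with the second set.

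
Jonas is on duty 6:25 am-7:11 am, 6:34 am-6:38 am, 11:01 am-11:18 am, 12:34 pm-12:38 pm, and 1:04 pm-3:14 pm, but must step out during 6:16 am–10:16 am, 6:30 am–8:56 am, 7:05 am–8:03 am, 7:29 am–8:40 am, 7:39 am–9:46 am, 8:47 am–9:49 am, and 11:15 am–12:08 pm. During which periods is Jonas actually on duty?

11:01 am–11:15 am, 12:34 pm–12:38 pm, 1:04 pm–3:14 pm

First set merges to 6:25 am–7:11 am, 11:01 am–11:18 am, 12:34 pm–12:38 pm, 1:04 pm–3:14 pm.
Second set merges to 6:16 am–10:16 am, 11:15 am–12:08 pm.
6:25 am–7:11 am: entirely removed.
11:01 am–11:18 am \ B = 11:01 am–11:15 am.
12:34 pm–12:38 pm: nothing removed.
1:04 pm–3:14 pm: nothing removed.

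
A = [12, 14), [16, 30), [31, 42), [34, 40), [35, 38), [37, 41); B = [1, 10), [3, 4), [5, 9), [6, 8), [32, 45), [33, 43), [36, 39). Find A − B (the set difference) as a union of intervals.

First set merges to [12, 14), [16, 30), [31, 42).
Second set merges to [1, 10), [32, 45).
[12, 14): no B overlap → unchanged.
[16, 30): no B overlap → unchanged.
[31, 42) minus B → [31, 32).

[12, 14) ∪ [16, 30) ∪ [31, 32)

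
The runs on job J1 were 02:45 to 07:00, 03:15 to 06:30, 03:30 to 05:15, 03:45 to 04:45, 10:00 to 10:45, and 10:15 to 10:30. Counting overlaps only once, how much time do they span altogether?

5 h

Merged: 02:45–07:00, 10:00–10:45.
Lengths: 4 h 15 min + 45 min = 5 h.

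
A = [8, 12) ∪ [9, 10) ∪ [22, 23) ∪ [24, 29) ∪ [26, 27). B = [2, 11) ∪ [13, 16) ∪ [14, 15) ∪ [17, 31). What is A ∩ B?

A, merged: [8, 12), [22, 23), [24, 29).
B, merged: [2, 11), [13, 16), [17, 31).
[8, 12) meets the second set on [8, 11).
[22, 23) meets the second set on [22, 23).
[24, 29) meets the second set on [24, 29).

[8, 11) ∪ [22, 23) ∪ [24, 29)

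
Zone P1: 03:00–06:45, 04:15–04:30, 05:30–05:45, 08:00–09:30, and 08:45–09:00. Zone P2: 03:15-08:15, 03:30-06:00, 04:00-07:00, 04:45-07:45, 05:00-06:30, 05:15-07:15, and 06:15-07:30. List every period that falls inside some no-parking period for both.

03:15-06:45, 08:00-08:15

First set merges to 03:00-06:45, 08:00-09:30.
Second set merges to 03:15-08:15.
03:00-06:45 meets the second set on 03:15-06:45.
08:00-09:30 meets the second set on 08:00-08:15.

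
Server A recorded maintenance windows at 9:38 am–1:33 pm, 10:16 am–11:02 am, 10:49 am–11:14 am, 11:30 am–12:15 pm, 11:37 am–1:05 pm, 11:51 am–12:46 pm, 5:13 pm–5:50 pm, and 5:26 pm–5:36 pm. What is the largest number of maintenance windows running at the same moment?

4

At 11:51 am, 4 of the intervals are simultaneously active.
No point has more.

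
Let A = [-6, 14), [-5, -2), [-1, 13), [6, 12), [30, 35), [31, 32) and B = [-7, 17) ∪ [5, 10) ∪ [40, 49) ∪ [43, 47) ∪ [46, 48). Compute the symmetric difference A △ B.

Merge the first list: [-6, 14), [30, 35).
Merge the second list: [-7, 17), [40, 49).
A \ B = [30, 35).
B \ A = [-7, -6), [14, 17), [40, 49).
Union of the two gives the symmetric difference.

[-7, -6) ∪ [14, 17) ∪ [30, 35) ∪ [40, 49)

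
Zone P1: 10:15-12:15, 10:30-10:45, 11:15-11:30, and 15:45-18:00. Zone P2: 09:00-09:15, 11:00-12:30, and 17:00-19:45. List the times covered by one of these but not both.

09:00–09:15, 10:15–11:00, 12:15–12:30, 15:45–17:00, 18:00–19:45

First set merges to 10:15–12:15, 15:45–18:00.
A \ B = 10:15–11:00, 15:45–17:00.
B \ A = 09:00–09:15, 12:15–12:30, 18:00–19:45.
Union of the two gives the symmetric difference.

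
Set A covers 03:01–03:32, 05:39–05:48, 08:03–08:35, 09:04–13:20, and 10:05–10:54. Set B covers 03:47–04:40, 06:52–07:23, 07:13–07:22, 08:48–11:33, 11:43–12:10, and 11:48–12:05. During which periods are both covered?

09:04-11:33, 11:43-12:10

Merge the first list: 03:01-03:32, 05:39-05:48, 08:03-08:35, 09:04-13:20.
Merge the second list: 03:47-04:40, 06:52-07:23, 08:48-11:33, 11:43-12:10.
03:01-03:32: no overlap with the second set.
05:39-05:48: no overlap with the second set.
08:03-08:35: no overlap with the second set.
09:04-13:20 meets the second set on 09:04-11:33, 11:43-12:10.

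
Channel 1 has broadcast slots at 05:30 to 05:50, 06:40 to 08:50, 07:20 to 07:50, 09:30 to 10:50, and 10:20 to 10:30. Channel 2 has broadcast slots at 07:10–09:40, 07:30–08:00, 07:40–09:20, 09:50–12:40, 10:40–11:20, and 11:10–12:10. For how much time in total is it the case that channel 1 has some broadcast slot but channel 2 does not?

Merge the first list: 05:30–05:50, 06:40–08:50, 09:30–10:50.
Merge the second list: 07:10–09:40, 09:50–12:40.
A \ B = 05:30–05:50, 06:40–07:10, 09:40–09:50.
Total: 20 min + 30 min + 10 min = 1 h.

1 h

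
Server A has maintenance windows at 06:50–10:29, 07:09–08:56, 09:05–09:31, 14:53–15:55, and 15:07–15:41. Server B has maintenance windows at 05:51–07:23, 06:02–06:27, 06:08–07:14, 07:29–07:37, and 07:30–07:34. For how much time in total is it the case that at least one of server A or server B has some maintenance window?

5 h 40 min

A, merged: 06:50-10:29, 14:53-15:55.
B, merged: 05:51-07:23, 07:29-07:37.
A ∪ B = 05:51-10:29, 14:53-15:55.
Total: 4 h 38 min + 1 h 2 min = 5 h 40 min.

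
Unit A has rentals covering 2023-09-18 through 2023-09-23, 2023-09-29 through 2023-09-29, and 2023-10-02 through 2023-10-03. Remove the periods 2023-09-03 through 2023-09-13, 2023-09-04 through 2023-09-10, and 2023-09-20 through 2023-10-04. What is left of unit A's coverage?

2023-09-18 through 2023-09-19

Second set merges to 2023-09-03 through 2023-09-13, 2023-09-20 through 2023-10-04.
2023-09-18 through 2023-09-23 \ B = 2023-09-18 through 2023-09-19.
2023-09-29 through 2023-09-29: entirely removed.
2023-10-02 through 2023-10-03: entirely removed.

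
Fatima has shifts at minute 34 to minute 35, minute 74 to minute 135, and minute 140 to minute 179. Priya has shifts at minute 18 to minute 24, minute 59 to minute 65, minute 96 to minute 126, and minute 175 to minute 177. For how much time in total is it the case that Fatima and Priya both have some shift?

32 minutes

A ∩ B = minute 96 to minute 126, minute 175 to minute 177.
Total: 30 minutes + 2 minutes = 32 minutes.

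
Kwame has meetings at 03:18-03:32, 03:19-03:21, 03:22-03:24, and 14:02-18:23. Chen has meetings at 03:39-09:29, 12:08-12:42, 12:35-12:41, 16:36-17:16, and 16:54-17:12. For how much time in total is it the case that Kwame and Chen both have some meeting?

Merge the first list: 03:18–03:32, 14:02–18:23.
Merge the second list: 03:39–09:29, 12:08–12:42, 16:36–17:16.
A ∩ B = 16:36–17:16.
Total: 40 min.

40 min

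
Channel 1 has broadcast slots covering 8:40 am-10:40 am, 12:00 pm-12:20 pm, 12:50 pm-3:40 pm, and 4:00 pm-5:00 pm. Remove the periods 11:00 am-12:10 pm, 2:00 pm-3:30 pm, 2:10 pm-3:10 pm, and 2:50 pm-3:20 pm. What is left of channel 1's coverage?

8:40 am–10:40 am, 12:10 pm–12:20 pm, 12:50 pm–2:00 pm, 3:30 pm–3:40 pm, 4:00 pm–5:00 pm

B, merged: 11:00 am–12:10 pm, 2:00 pm–3:30 pm.
8:40 am–10:40 am is untouched.
12:00 pm–12:20 pm with B removed leaves 12:10 pm–12:20 pm.
12:50 pm–3:40 pm with B removed leaves 12:50 pm–2:00 pm, 3:30 pm–3:40 pm.
4:00 pm–5:00 pm is untouched.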